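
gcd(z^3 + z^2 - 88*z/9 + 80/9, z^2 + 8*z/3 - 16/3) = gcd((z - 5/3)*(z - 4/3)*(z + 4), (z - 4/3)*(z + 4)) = z^2 + 8*z/3 - 16/3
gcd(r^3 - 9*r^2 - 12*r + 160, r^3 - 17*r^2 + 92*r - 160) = r^2 - 13*r + 40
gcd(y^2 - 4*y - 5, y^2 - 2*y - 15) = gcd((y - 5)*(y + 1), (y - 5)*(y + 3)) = y - 5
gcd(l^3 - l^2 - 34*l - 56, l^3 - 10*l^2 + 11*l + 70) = l^2 - 5*l - 14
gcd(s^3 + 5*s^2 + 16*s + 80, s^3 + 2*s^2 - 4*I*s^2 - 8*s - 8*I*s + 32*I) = s - 4*I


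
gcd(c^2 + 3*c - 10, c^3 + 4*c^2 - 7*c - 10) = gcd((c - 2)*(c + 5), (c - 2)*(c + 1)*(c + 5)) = c^2 + 3*c - 10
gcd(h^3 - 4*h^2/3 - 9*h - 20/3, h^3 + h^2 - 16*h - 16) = h^2 - 3*h - 4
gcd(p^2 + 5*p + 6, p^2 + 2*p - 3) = p + 3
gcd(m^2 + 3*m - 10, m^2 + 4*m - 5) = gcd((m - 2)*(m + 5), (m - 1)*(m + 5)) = m + 5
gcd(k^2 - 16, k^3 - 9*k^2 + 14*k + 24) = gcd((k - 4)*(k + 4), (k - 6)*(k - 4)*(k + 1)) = k - 4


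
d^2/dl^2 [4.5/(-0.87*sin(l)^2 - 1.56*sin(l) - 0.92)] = (13.6242*sin(l)^4 + 18.3222*sin(l)^3 - 23.8923*sin(l)^2 - 43.1028*sin(l) - 14.6988)/(0.87*sin(l)^2 + 1.56*sin(l) + 0.92)^3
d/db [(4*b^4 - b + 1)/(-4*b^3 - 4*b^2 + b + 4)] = ((1 - 16*b^3)*(4*b^3 + 4*b^2 - b - 4) + (12*b^2 + 8*b - 1)*(4*b^4 - b + 1))/(4*b^3 + 4*b^2 - b - 4)^2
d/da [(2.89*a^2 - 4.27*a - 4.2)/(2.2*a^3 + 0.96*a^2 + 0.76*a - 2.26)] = (-6.358*a^4 + 18.788*a^3 + 34.0156*a^2 - 4.9988*a + 12.8422)/(4.84*a^6 + 4.224*a^5 + 4.2656*a^4 - 8.4848*a^3 - 3.7616*a^2 - 3.4352*a + 5.1076)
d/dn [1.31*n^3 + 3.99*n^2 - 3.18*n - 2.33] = 3.93*n^2 + 7.98*n - 3.18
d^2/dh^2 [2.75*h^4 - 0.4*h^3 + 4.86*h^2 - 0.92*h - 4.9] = 33.0*h^2 - 2.4*h + 9.72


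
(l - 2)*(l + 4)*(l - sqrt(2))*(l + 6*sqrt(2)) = l^4 + 2*l^3 + 5*sqrt(2)*l^3 - 20*l^2 + 10*sqrt(2)*l^2 - 40*sqrt(2)*l - 24*l + 96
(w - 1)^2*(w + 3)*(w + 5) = w^4 + 6*w^3 - 22*w + 15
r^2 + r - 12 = (r - 3)*(r + 4)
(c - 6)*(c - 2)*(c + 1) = c^3 - 7*c^2 + 4*c + 12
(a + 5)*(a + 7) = a^2 + 12*a + 35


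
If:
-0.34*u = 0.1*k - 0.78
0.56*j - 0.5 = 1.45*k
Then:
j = 21.0892857142857 - 8.80357142857143*u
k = 7.8 - 3.4*u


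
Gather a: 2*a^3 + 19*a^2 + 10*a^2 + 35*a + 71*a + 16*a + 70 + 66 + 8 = 2*a^3 + 29*a^2 + 122*a + 144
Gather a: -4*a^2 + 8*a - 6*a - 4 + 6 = -4*a^2 + 2*a + 2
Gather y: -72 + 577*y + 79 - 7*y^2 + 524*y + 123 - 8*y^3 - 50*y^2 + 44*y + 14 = -8*y^3 - 57*y^2 + 1145*y + 144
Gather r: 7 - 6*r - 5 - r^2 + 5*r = -r^2 - r + 2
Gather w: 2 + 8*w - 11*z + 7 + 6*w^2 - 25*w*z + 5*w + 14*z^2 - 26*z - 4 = 6*w^2 + w*(13 - 25*z) + 14*z^2 - 37*z + 5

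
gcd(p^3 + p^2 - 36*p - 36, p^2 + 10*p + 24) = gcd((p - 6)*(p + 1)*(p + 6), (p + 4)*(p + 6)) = p + 6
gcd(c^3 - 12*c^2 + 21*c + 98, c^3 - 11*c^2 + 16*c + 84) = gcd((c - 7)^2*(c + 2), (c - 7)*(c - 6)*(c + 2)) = c^2 - 5*c - 14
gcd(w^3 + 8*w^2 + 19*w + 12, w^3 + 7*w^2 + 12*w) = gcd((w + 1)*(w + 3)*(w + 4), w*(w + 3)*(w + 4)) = w^2 + 7*w + 12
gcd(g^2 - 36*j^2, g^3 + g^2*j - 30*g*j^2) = g + 6*j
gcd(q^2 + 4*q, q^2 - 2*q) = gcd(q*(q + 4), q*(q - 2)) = q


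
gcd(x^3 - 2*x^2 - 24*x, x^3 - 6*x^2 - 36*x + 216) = x - 6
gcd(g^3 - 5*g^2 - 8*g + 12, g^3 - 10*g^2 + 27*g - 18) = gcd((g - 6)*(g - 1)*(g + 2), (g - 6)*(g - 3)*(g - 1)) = g^2 - 7*g + 6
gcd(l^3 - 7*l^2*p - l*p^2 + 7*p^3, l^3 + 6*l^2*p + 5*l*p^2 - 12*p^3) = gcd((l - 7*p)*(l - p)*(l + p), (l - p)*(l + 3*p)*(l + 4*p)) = -l + p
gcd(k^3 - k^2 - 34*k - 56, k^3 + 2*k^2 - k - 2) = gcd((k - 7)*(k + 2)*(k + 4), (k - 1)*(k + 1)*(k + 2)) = k + 2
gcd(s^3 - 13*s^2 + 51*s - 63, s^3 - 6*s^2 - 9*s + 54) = s - 3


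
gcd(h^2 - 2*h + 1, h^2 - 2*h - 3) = 1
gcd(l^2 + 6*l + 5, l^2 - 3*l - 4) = l + 1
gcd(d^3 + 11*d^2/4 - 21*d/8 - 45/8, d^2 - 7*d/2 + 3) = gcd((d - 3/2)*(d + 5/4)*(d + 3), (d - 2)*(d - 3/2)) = d - 3/2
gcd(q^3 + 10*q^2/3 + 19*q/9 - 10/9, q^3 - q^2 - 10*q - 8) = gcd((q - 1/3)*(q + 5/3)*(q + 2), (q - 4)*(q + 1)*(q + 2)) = q + 2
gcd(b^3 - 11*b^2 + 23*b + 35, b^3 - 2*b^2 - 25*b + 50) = b - 5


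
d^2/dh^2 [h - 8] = 0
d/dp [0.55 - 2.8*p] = -2.80000000000000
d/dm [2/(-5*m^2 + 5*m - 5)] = 2*(2*m - 1)/(5*(m^2 - m + 1)^2)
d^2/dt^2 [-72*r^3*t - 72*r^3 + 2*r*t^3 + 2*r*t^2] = 4*r*(3*t + 1)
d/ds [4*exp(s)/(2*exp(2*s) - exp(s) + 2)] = 8*(1 - exp(2*s))*exp(s)/(4*exp(4*s) - 4*exp(3*s) + 9*exp(2*s) - 4*exp(s) + 4)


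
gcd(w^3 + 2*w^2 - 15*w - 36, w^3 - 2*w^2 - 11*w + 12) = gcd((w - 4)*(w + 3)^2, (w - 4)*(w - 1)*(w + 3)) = w^2 - w - 12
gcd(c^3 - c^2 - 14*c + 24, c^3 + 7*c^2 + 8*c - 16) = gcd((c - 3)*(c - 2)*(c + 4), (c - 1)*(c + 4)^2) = c + 4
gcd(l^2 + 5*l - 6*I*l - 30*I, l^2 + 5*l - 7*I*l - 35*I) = l + 5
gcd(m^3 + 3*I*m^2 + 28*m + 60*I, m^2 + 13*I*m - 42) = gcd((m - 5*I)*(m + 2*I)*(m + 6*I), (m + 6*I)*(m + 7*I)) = m + 6*I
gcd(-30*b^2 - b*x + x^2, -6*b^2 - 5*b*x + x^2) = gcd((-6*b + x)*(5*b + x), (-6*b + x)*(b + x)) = -6*b + x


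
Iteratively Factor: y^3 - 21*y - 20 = (y - 5)*(y^2 + 5*y + 4) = (y - 5)*(y + 1)*(y + 4)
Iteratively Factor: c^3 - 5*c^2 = (c)*(c^2 - 5*c) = c*(c - 5)*(c)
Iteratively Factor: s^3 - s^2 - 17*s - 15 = (s + 3)*(s^2 - 4*s - 5) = (s - 5)*(s + 3)*(s + 1)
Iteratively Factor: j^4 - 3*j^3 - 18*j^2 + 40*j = (j + 4)*(j^3 - 7*j^2 + 10*j) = (j - 2)*(j + 4)*(j^2 - 5*j) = j*(j - 2)*(j + 4)*(j - 5)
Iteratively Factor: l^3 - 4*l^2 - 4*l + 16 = (l - 2)*(l^2 - 2*l - 8) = (l - 4)*(l - 2)*(l + 2)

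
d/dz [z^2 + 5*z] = 2*z + 5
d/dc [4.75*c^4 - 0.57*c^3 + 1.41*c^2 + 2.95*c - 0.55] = 19.0*c^3 - 1.71*c^2 + 2.82*c + 2.95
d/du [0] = 0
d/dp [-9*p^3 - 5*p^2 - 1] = p*(-27*p - 10)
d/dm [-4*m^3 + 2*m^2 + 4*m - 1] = -12*m^2 + 4*m + 4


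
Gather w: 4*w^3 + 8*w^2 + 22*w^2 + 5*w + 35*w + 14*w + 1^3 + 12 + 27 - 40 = 4*w^3 + 30*w^2 + 54*w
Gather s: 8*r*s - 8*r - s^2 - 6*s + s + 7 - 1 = -8*r - s^2 + s*(8*r - 5) + 6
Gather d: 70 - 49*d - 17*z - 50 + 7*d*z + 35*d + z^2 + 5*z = d*(7*z - 14) + z^2 - 12*z + 20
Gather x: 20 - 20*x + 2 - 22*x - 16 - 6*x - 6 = -48*x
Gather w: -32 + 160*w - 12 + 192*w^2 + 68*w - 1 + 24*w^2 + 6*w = 216*w^2 + 234*w - 45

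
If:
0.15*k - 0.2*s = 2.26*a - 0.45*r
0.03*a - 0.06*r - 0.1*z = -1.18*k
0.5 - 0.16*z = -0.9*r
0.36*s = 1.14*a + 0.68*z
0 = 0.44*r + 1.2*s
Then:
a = -0.12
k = 0.00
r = -0.50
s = 0.18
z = 0.29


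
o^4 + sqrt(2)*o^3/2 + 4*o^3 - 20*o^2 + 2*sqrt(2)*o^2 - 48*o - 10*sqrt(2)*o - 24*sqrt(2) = (o - 4)*(o + 2)*(o + 6)*(o + sqrt(2)/2)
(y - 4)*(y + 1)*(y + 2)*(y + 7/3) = y^4 + 4*y^3/3 - 37*y^2/3 - 94*y/3 - 56/3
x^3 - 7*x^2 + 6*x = x*(x - 6)*(x - 1)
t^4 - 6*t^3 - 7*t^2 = t^2*(t - 7)*(t + 1)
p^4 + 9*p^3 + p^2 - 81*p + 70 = (p - 2)*(p - 1)*(p + 5)*(p + 7)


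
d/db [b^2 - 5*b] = 2*b - 5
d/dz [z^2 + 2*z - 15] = 2*z + 2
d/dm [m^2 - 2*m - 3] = 2*m - 2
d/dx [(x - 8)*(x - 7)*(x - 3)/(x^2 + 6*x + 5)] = (x^4 + 12*x^3 - 194*x^2 + 156*x + 1513)/(x^4 + 12*x^3 + 46*x^2 + 60*x + 25)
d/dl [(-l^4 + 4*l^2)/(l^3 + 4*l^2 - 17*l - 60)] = l*(l*(l^2 - 4)*(3*l^2 + 8*l - 17) + 4*(2 - l^2)*(l^3 + 4*l^2 - 17*l - 60))/(l^3 + 4*l^2 - 17*l - 60)^2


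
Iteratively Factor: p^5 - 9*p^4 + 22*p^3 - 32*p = (p - 4)*(p^4 - 5*p^3 + 2*p^2 + 8*p) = (p - 4)^2*(p^3 - p^2 - 2*p) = (p - 4)^2*(p + 1)*(p^2 - 2*p) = p*(p - 4)^2*(p + 1)*(p - 2)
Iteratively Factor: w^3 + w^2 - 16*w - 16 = (w + 4)*(w^2 - 3*w - 4) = (w + 1)*(w + 4)*(w - 4)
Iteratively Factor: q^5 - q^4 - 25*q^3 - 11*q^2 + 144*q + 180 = (q - 3)*(q^4 + 2*q^3 - 19*q^2 - 68*q - 60) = (q - 5)*(q - 3)*(q^3 + 7*q^2 + 16*q + 12) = (q - 5)*(q - 3)*(q + 2)*(q^2 + 5*q + 6) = (q - 5)*(q - 3)*(q + 2)*(q + 3)*(q + 2)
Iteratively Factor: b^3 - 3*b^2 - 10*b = (b)*(b^2 - 3*b - 10) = b*(b + 2)*(b - 5)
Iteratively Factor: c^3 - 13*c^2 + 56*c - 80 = (c - 5)*(c^2 - 8*c + 16) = (c - 5)*(c - 4)*(c - 4)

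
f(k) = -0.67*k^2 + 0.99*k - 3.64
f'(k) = 0.99 - 1.34*k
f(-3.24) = -13.88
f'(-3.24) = 5.33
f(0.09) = -3.56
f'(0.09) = 0.87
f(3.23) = -7.43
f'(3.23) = -3.34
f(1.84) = -4.09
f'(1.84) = -1.48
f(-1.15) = -5.66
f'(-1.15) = 2.53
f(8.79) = -46.70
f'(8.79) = -10.79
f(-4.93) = -24.80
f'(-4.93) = 7.60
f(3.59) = -8.72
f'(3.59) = -3.82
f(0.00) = -3.64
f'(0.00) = 0.99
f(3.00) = -6.70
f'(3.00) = -3.03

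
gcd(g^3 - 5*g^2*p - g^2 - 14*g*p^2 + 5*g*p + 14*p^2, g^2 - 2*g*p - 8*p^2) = g + 2*p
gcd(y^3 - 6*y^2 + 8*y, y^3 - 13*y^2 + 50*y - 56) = y^2 - 6*y + 8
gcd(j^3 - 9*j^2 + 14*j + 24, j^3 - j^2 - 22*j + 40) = j - 4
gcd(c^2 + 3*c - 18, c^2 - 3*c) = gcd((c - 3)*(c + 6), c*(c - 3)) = c - 3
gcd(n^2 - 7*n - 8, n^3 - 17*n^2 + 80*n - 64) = n - 8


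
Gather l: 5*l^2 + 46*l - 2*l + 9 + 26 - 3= 5*l^2 + 44*l + 32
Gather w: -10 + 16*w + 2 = 16*w - 8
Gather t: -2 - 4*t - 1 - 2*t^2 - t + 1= -2*t^2 - 5*t - 2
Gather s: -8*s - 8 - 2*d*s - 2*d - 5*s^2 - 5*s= -2*d - 5*s^2 + s*(-2*d - 13) - 8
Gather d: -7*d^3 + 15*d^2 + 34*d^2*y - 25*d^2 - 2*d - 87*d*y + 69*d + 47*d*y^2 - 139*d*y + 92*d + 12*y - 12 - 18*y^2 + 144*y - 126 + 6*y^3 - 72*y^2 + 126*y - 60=-7*d^3 + d^2*(34*y - 10) + d*(47*y^2 - 226*y + 159) + 6*y^3 - 90*y^2 + 282*y - 198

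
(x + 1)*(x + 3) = x^2 + 4*x + 3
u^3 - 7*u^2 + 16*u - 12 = (u - 3)*(u - 2)^2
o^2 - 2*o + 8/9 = (o - 4/3)*(o - 2/3)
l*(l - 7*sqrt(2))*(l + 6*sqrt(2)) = l^3 - sqrt(2)*l^2 - 84*l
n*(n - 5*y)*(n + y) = n^3 - 4*n^2*y - 5*n*y^2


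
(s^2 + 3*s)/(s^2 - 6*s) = (s + 3)/(s - 6)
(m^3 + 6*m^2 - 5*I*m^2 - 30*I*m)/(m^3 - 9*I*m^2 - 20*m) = (m + 6)/(m - 4*I)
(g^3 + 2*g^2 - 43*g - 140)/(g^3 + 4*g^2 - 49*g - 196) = (g + 5)/(g + 7)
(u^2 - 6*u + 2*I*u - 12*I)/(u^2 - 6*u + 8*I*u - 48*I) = (u + 2*I)/(u + 8*I)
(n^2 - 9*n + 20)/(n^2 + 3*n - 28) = (n - 5)/(n + 7)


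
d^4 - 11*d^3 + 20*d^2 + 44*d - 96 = (d - 8)*(d - 3)*(d - 2)*(d + 2)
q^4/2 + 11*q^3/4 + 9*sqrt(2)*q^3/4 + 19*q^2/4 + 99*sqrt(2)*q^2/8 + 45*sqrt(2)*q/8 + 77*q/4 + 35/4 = (q/2 + sqrt(2)/2)*(q + 1/2)*(q + 5)*(q + 7*sqrt(2)/2)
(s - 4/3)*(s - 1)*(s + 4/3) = s^3 - s^2 - 16*s/9 + 16/9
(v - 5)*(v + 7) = v^2 + 2*v - 35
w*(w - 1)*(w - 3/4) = w^3 - 7*w^2/4 + 3*w/4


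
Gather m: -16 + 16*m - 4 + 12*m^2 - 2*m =12*m^2 + 14*m - 20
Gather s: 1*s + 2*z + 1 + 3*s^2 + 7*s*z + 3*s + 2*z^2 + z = 3*s^2 + s*(7*z + 4) + 2*z^2 + 3*z + 1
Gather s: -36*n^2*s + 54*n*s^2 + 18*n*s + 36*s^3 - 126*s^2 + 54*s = 36*s^3 + s^2*(54*n - 126) + s*(-36*n^2 + 18*n + 54)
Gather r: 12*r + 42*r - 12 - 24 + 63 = 54*r + 27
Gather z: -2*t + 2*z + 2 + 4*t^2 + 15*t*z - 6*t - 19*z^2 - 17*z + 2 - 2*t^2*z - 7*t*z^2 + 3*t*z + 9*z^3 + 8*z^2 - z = 4*t^2 - 8*t + 9*z^3 + z^2*(-7*t - 11) + z*(-2*t^2 + 18*t - 16) + 4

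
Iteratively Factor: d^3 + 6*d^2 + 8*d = (d)*(d^2 + 6*d + 8) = d*(d + 4)*(d + 2)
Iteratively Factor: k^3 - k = (k)*(k^2 - 1) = k*(k + 1)*(k - 1)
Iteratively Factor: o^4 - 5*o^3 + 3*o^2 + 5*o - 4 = (o - 1)*(o^3 - 4*o^2 - o + 4) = (o - 1)*(o + 1)*(o^2 - 5*o + 4) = (o - 1)^2*(o + 1)*(o - 4)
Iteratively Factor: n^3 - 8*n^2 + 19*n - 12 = (n - 1)*(n^2 - 7*n + 12) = (n - 3)*(n - 1)*(n - 4)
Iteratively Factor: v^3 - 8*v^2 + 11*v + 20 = (v - 4)*(v^2 - 4*v - 5) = (v - 4)*(v + 1)*(v - 5)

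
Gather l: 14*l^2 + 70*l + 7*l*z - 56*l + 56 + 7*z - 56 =14*l^2 + l*(7*z + 14) + 7*z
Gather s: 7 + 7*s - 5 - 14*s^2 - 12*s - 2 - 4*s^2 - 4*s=-18*s^2 - 9*s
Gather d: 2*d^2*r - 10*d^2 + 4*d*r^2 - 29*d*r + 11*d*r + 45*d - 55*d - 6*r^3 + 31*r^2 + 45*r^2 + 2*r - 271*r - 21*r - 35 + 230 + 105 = d^2*(2*r - 10) + d*(4*r^2 - 18*r - 10) - 6*r^3 + 76*r^2 - 290*r + 300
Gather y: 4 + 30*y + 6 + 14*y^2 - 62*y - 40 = 14*y^2 - 32*y - 30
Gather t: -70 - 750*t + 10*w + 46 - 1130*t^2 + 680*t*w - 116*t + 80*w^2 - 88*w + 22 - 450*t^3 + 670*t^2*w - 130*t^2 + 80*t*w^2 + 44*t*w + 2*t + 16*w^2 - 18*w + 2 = -450*t^3 + t^2*(670*w - 1260) + t*(80*w^2 + 724*w - 864) + 96*w^2 - 96*w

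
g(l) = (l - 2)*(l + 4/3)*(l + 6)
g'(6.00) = 165.33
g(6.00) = 352.00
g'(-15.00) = 508.33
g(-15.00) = -2091.00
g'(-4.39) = 4.32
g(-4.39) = 31.45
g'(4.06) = 86.09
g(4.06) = 111.77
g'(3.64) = 71.91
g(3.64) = 78.63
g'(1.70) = 20.14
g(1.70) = -7.01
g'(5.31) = 134.56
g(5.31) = 248.70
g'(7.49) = 241.53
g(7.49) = 653.46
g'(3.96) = 82.62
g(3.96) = 103.33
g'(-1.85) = -16.13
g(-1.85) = 8.26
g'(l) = (l - 2)*(l + 4/3) + (l - 2)*(l + 6) + (l + 4/3)*(l + 6) = 3*l^2 + 32*l/3 - 20/3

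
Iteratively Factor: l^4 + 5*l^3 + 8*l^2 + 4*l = (l)*(l^3 + 5*l^2 + 8*l + 4) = l*(l + 2)*(l^2 + 3*l + 2) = l*(l + 1)*(l + 2)*(l + 2)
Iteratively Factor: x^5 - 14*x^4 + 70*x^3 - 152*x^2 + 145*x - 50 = (x - 1)*(x^4 - 13*x^3 + 57*x^2 - 95*x + 50) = (x - 2)*(x - 1)*(x^3 - 11*x^2 + 35*x - 25) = (x - 5)*(x - 2)*(x - 1)*(x^2 - 6*x + 5) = (x - 5)*(x - 2)*(x - 1)^2*(x - 5)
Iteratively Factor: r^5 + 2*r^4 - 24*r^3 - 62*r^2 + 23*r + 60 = (r + 4)*(r^4 - 2*r^3 - 16*r^2 + 2*r + 15) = (r + 1)*(r + 4)*(r^3 - 3*r^2 - 13*r + 15) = (r - 1)*(r + 1)*(r + 4)*(r^2 - 2*r - 15) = (r - 1)*(r + 1)*(r + 3)*(r + 4)*(r - 5)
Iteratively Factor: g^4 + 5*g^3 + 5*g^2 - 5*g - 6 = (g + 1)*(g^3 + 4*g^2 + g - 6) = (g + 1)*(g + 3)*(g^2 + g - 2) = (g + 1)*(g + 2)*(g + 3)*(g - 1)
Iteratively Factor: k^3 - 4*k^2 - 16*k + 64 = (k + 4)*(k^2 - 8*k + 16) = (k - 4)*(k + 4)*(k - 4)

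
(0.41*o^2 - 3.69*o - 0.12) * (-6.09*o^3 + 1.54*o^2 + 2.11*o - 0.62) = -2.4969*o^5 + 23.1035*o^4 - 4.0867*o^3 - 8.2249*o^2 + 2.0346*o + 0.0744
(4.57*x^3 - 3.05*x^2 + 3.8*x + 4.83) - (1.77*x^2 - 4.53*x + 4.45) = 4.57*x^3 - 4.82*x^2 + 8.33*x + 0.38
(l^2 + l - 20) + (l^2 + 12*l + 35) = 2*l^2 + 13*l + 15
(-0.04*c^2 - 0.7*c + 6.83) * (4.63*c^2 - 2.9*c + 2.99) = -0.1852*c^4 - 3.125*c^3 + 33.5333*c^2 - 21.9*c + 20.4217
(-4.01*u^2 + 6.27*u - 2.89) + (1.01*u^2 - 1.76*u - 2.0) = -3.0*u^2 + 4.51*u - 4.89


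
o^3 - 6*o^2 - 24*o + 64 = (o - 8)*(o - 2)*(o + 4)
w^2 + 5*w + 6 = (w + 2)*(w + 3)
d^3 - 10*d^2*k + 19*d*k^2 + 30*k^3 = (d - 6*k)*(d - 5*k)*(d + k)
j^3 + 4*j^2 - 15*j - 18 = (j - 3)*(j + 1)*(j + 6)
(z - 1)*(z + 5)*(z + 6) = z^3 + 10*z^2 + 19*z - 30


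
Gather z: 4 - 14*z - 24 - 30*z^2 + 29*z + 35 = -30*z^2 + 15*z + 15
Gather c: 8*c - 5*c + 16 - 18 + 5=3*c + 3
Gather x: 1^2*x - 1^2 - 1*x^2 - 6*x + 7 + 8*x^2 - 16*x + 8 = 7*x^2 - 21*x + 14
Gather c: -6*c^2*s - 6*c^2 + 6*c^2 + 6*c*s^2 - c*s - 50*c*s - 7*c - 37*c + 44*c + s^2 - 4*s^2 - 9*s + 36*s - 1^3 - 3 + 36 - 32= -6*c^2*s + c*(6*s^2 - 51*s) - 3*s^2 + 27*s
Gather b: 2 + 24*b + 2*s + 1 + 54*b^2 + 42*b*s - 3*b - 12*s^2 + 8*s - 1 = 54*b^2 + b*(42*s + 21) - 12*s^2 + 10*s + 2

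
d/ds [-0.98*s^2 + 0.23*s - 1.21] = 0.23 - 1.96*s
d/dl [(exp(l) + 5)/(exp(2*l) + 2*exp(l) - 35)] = (-2*(exp(l) + 1)*(exp(l) + 5) + exp(2*l) + 2*exp(l) - 35)*exp(l)/(exp(2*l) + 2*exp(l) - 35)^2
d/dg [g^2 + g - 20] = 2*g + 1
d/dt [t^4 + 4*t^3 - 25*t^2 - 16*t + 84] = 4*t^3 + 12*t^2 - 50*t - 16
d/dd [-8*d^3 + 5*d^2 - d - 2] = -24*d^2 + 10*d - 1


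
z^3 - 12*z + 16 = (z - 2)^2*(z + 4)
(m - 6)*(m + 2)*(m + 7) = m^3 + 3*m^2 - 40*m - 84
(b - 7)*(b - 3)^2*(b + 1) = b^4 - 12*b^3 + 38*b^2 - 12*b - 63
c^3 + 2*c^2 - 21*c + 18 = (c - 3)*(c - 1)*(c + 6)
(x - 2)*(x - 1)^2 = x^3 - 4*x^2 + 5*x - 2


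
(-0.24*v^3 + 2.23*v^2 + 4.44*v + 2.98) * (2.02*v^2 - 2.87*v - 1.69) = -0.4848*v^5 + 5.1934*v^4 + 2.9743*v^3 - 10.4919*v^2 - 16.0562*v - 5.0362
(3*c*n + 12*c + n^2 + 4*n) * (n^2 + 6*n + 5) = 3*c*n^3 + 30*c*n^2 + 87*c*n + 60*c + n^4 + 10*n^3 + 29*n^2 + 20*n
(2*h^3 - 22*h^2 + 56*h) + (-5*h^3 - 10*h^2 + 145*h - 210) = -3*h^3 - 32*h^2 + 201*h - 210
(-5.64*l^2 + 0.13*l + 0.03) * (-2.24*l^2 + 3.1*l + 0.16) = 12.6336*l^4 - 17.7752*l^3 - 0.5666*l^2 + 0.1138*l + 0.0048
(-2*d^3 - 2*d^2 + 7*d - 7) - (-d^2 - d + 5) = -2*d^3 - d^2 + 8*d - 12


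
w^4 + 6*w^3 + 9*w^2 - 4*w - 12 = (w - 1)*(w + 2)^2*(w + 3)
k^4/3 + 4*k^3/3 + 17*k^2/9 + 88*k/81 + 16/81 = (k/3 + 1/3)*(k + 1/3)*(k + 4/3)^2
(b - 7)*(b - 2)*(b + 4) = b^3 - 5*b^2 - 22*b + 56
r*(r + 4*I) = r^2 + 4*I*r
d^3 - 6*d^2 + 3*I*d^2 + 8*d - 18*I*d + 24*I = (d - 4)*(d - 2)*(d + 3*I)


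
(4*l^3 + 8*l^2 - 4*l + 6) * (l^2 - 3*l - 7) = 4*l^5 - 4*l^4 - 56*l^3 - 38*l^2 + 10*l - 42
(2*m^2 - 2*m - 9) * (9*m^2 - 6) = 18*m^4 - 18*m^3 - 93*m^2 + 12*m + 54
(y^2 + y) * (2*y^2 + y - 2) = 2*y^4 + 3*y^3 - y^2 - 2*y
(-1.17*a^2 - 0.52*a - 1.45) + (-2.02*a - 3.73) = -1.17*a^2 - 2.54*a - 5.18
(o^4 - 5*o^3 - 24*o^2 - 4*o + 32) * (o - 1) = o^5 - 6*o^4 - 19*o^3 + 20*o^2 + 36*o - 32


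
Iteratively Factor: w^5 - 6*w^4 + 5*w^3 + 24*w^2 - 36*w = (w - 3)*(w^4 - 3*w^3 - 4*w^2 + 12*w) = w*(w - 3)*(w^3 - 3*w^2 - 4*w + 12) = w*(w - 3)^2*(w^2 - 4) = w*(w - 3)^2*(w + 2)*(w - 2)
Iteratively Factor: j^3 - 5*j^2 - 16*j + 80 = (j - 5)*(j^2 - 16) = (j - 5)*(j + 4)*(j - 4)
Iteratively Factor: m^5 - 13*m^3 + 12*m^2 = (m)*(m^4 - 13*m^2 + 12*m) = m*(m + 4)*(m^3 - 4*m^2 + 3*m) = m^2*(m + 4)*(m^2 - 4*m + 3) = m^2*(m - 3)*(m + 4)*(m - 1)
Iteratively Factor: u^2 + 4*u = (u + 4)*(u)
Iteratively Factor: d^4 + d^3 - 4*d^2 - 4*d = (d + 2)*(d^3 - d^2 - 2*d) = d*(d + 2)*(d^2 - d - 2) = d*(d - 2)*(d + 2)*(d + 1)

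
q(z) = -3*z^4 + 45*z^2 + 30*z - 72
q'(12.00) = -19626.00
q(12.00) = -55440.00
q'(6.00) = -2022.00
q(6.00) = -2160.00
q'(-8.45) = 6509.71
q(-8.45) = -12407.34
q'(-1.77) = -62.76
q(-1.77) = -13.56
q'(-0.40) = -5.23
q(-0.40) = -76.88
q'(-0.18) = 13.87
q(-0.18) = -75.95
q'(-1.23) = -58.37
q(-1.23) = -47.69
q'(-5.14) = 1196.96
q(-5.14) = -1131.30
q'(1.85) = 120.52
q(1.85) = 102.37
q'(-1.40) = -63.07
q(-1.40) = -37.32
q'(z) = -12*z^3 + 90*z + 30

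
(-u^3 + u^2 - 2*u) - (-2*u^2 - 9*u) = -u^3 + 3*u^2 + 7*u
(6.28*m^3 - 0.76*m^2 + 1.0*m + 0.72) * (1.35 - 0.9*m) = -5.652*m^4 + 9.162*m^3 - 1.926*m^2 + 0.702*m + 0.972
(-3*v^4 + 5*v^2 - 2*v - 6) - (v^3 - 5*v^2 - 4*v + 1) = -3*v^4 - v^3 + 10*v^2 + 2*v - 7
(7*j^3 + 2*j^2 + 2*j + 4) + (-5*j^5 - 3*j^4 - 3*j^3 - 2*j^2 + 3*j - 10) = -5*j^5 - 3*j^4 + 4*j^3 + 5*j - 6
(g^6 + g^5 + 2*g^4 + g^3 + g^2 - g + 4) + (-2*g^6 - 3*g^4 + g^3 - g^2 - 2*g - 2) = -g^6 + g^5 - g^4 + 2*g^3 - 3*g + 2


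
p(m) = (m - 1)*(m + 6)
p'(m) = 2*m + 5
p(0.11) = -5.44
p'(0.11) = 5.22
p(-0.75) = -9.19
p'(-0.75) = 3.50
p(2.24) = 10.22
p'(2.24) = 9.48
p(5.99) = 59.83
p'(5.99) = 16.98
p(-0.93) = -9.79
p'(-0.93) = 3.14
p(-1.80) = -11.76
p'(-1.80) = 1.40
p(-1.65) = -11.53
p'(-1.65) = 1.70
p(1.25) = 1.81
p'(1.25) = 7.50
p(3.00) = 18.00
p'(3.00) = 11.00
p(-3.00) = -12.00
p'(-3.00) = -1.00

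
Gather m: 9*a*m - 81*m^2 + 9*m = -81*m^2 + m*(9*a + 9)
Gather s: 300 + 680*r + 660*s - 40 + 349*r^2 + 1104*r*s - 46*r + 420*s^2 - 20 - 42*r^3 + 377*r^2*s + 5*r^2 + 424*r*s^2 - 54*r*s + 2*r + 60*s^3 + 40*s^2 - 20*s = -42*r^3 + 354*r^2 + 636*r + 60*s^3 + s^2*(424*r + 460) + s*(377*r^2 + 1050*r + 640) + 240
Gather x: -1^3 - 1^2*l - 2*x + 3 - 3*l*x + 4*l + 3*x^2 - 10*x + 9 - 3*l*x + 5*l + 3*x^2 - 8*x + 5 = 8*l + 6*x^2 + x*(-6*l - 20) + 16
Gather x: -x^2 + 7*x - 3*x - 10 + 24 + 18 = -x^2 + 4*x + 32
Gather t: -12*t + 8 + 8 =16 - 12*t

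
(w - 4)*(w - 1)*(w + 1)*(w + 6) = w^4 + 2*w^3 - 25*w^2 - 2*w + 24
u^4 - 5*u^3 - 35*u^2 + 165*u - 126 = (u - 7)*(u - 3)*(u - 1)*(u + 6)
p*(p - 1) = p^2 - p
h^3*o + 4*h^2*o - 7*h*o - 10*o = (h - 2)*(h + 5)*(h*o + o)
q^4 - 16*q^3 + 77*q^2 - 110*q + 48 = (q - 8)*(q - 6)*(q - 1)^2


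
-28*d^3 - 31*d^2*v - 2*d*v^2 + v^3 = (-7*d + v)*(d + v)*(4*d + v)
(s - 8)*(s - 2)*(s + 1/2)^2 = s^4 - 9*s^3 + 25*s^2/4 + 27*s/2 + 4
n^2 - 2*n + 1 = (n - 1)^2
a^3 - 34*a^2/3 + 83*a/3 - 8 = (a - 8)*(a - 3)*(a - 1/3)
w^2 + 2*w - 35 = (w - 5)*(w + 7)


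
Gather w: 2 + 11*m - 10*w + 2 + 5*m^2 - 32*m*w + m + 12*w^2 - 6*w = 5*m^2 + 12*m + 12*w^2 + w*(-32*m - 16) + 4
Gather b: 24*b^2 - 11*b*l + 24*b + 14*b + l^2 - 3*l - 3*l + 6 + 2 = 24*b^2 + b*(38 - 11*l) + l^2 - 6*l + 8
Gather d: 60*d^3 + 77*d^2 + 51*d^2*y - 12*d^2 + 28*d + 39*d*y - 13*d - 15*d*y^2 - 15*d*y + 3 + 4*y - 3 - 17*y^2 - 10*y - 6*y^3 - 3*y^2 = 60*d^3 + d^2*(51*y + 65) + d*(-15*y^2 + 24*y + 15) - 6*y^3 - 20*y^2 - 6*y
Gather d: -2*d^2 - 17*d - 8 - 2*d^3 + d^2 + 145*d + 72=-2*d^3 - d^2 + 128*d + 64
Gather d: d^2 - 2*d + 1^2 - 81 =d^2 - 2*d - 80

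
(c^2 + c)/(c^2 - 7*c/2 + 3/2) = 2*c*(c + 1)/(2*c^2 - 7*c + 3)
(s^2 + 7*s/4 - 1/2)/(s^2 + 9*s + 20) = (4*s^2 + 7*s - 2)/(4*(s^2 + 9*s + 20))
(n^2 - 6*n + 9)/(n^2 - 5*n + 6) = (n - 3)/(n - 2)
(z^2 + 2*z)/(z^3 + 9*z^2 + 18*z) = (z + 2)/(z^2 + 9*z + 18)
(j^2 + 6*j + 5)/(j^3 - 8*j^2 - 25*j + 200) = (j + 1)/(j^2 - 13*j + 40)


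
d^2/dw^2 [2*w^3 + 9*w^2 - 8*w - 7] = 12*w + 18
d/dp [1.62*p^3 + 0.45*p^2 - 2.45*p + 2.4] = 4.86*p^2 + 0.9*p - 2.45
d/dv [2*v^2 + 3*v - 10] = 4*v + 3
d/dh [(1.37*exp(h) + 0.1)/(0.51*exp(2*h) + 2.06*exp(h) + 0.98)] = (-0.6987*exp(2*h) - 0.102*exp(h) + 1.1366)*exp(h)/(0.2601*exp(4*h) + 2.1012*exp(3*h) + 5.2432*exp(2*h) + 4.0376*exp(h) + 0.9604)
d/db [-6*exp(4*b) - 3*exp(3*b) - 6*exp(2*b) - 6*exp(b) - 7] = (-24*exp(3*b) - 9*exp(2*b) - 12*exp(b) - 6)*exp(b)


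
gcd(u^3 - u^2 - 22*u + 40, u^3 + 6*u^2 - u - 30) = u^2 + 3*u - 10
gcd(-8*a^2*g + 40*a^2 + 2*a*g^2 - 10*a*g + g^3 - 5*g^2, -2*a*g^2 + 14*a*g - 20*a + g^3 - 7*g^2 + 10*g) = 2*a*g - 10*a - g^2 + 5*g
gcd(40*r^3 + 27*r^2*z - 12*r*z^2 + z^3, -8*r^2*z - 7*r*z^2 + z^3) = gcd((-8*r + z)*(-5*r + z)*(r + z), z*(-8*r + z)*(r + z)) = -8*r^2 - 7*r*z + z^2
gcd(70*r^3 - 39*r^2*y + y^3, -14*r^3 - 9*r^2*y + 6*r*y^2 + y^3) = -14*r^2 + 5*r*y + y^2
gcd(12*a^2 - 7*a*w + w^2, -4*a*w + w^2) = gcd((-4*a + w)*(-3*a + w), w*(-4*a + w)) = -4*a + w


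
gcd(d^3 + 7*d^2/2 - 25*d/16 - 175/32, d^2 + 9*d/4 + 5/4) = d + 5/4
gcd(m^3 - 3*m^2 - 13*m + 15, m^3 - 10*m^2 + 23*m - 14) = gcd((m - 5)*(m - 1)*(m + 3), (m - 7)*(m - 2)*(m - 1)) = m - 1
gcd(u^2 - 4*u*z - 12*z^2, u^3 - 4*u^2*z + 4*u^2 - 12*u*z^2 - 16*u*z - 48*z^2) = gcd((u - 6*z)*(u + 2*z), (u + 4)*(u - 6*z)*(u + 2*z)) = -u^2 + 4*u*z + 12*z^2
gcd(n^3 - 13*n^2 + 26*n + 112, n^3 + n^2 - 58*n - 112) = n^2 - 6*n - 16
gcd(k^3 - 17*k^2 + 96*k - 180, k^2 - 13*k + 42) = k - 6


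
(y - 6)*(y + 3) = y^2 - 3*y - 18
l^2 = l^2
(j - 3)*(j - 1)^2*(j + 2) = j^4 - 3*j^3 - 3*j^2 + 11*j - 6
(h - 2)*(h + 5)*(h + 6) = h^3 + 9*h^2 + 8*h - 60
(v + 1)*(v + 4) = v^2 + 5*v + 4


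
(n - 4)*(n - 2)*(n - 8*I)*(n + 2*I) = n^4 - 6*n^3 - 6*I*n^3 + 24*n^2 + 36*I*n^2 - 96*n - 48*I*n + 128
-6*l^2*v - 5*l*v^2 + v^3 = v*(-6*l + v)*(l + v)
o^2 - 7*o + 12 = (o - 4)*(o - 3)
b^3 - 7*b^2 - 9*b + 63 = (b - 7)*(b - 3)*(b + 3)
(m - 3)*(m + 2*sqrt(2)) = m^2 - 3*m + 2*sqrt(2)*m - 6*sqrt(2)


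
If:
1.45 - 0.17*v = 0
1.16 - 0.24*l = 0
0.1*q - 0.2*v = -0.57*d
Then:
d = 2.99277605779154 - 0.175438596491228*q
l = 4.83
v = 8.53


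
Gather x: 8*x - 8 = 8*x - 8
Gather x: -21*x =-21*x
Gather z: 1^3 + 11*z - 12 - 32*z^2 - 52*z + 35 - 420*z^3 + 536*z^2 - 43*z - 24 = -420*z^3 + 504*z^2 - 84*z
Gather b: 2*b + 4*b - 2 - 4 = 6*b - 6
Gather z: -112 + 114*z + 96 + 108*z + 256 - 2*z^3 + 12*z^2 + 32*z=-2*z^3 + 12*z^2 + 254*z + 240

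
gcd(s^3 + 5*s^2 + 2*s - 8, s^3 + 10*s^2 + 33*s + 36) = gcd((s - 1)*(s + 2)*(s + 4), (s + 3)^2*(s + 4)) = s + 4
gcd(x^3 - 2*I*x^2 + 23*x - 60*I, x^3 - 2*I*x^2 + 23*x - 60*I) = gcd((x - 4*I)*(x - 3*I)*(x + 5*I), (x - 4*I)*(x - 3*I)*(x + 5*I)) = x^3 - 2*I*x^2 + 23*x - 60*I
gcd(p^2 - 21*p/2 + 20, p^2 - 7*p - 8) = p - 8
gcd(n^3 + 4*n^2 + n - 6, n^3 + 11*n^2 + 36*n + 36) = n^2 + 5*n + 6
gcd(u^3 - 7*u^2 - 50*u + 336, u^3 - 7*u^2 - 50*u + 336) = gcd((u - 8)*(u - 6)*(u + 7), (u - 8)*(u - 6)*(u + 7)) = u^3 - 7*u^2 - 50*u + 336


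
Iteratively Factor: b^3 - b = (b)*(b^2 - 1) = b*(b - 1)*(b + 1)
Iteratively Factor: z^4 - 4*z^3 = (z)*(z^3 - 4*z^2) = z*(z - 4)*(z^2) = z^2*(z - 4)*(z)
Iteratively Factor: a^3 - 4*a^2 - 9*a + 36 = (a + 3)*(a^2 - 7*a + 12) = (a - 4)*(a + 3)*(a - 3)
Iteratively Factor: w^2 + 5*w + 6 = (w + 3)*(w + 2)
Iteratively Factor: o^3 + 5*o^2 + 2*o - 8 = (o - 1)*(o^2 + 6*o + 8) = (o - 1)*(o + 2)*(o + 4)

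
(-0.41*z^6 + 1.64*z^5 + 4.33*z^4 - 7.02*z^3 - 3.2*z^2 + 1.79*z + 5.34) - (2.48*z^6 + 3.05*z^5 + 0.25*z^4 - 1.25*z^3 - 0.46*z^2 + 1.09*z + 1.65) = -2.89*z^6 - 1.41*z^5 + 4.08*z^4 - 5.77*z^3 - 2.74*z^2 + 0.7*z + 3.69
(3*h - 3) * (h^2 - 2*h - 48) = 3*h^3 - 9*h^2 - 138*h + 144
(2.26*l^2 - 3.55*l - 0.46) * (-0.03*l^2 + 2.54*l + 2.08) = -0.0678*l^4 + 5.8469*l^3 - 4.3024*l^2 - 8.5524*l - 0.9568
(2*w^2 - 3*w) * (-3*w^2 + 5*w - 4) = -6*w^4 + 19*w^3 - 23*w^2 + 12*w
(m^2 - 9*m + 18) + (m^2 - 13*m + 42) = 2*m^2 - 22*m + 60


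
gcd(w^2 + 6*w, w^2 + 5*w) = w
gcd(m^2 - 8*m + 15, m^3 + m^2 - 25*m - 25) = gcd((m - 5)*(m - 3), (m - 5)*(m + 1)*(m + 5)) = m - 5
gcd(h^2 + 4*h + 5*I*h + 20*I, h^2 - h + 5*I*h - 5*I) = h + 5*I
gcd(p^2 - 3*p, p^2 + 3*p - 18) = p - 3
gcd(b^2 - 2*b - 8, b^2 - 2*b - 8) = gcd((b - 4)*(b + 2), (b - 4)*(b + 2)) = b^2 - 2*b - 8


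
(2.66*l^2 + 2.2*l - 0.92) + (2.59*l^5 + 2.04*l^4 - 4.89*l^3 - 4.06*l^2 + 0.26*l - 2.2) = 2.59*l^5 + 2.04*l^4 - 4.89*l^3 - 1.4*l^2 + 2.46*l - 3.12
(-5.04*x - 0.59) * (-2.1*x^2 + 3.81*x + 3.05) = 10.584*x^3 - 17.9634*x^2 - 17.6199*x - 1.7995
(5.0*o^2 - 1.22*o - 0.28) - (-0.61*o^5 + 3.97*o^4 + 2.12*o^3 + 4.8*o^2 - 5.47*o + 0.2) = 0.61*o^5 - 3.97*o^4 - 2.12*o^3 + 0.2*o^2 + 4.25*o - 0.48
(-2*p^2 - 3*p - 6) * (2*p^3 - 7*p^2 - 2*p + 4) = -4*p^5 + 8*p^4 + 13*p^3 + 40*p^2 - 24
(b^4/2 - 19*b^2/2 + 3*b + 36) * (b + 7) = b^5/2 + 7*b^4/2 - 19*b^3/2 - 127*b^2/2 + 57*b + 252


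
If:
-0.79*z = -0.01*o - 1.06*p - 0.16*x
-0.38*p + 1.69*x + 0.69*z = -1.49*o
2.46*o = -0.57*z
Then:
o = -0.231707317073171*z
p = 0.752713977577094*z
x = -0.0347483941311716*z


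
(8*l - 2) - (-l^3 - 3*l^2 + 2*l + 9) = l^3 + 3*l^2 + 6*l - 11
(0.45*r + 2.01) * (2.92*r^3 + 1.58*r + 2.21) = 1.314*r^4 + 5.8692*r^3 + 0.711*r^2 + 4.1703*r + 4.4421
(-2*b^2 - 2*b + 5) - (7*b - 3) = -2*b^2 - 9*b + 8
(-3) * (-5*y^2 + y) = 15*y^2 - 3*y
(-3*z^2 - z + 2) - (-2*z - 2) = -3*z^2 + z + 4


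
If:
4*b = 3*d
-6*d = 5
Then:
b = -5/8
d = -5/6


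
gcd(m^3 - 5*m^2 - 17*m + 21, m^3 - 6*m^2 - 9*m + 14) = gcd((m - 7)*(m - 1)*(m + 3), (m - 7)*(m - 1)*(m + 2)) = m^2 - 8*m + 7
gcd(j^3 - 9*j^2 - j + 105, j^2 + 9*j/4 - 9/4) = j + 3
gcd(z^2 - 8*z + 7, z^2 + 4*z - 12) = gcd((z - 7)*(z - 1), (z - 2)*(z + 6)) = 1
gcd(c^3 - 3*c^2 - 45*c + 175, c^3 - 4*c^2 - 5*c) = c - 5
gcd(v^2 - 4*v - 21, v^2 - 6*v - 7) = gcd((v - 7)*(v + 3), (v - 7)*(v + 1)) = v - 7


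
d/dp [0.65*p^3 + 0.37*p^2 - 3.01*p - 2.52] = 1.95*p^2 + 0.74*p - 3.01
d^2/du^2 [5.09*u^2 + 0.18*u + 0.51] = 10.1800000000000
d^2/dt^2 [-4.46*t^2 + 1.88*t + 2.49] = -8.92000000000000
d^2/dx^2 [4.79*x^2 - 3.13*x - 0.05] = 9.58000000000000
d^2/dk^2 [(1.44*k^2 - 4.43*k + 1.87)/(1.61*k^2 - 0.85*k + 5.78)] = (-19.024726*k^3 - 51.31875*k^2 + 231.993594*k + 20.58547)/(4.173281*k^6 - 6.609855*k^5 + 48.436689*k^4 - 48.073705*k^3 + 173.890722*k^2 - 85.19142*k + 193.100552)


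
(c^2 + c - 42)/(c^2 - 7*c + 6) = (c + 7)/(c - 1)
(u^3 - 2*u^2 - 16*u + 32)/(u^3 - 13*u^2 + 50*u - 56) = (u + 4)/(u - 7)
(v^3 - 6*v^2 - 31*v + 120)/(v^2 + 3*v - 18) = (v^2 - 3*v - 40)/(v + 6)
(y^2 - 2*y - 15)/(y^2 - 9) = (y - 5)/(y - 3)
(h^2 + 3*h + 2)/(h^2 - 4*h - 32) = (h^2 + 3*h + 2)/(h^2 - 4*h - 32)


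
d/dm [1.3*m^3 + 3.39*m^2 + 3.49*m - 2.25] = 3.9*m^2 + 6.78*m + 3.49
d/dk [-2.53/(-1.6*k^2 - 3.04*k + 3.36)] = (-8.096*k - 7.6912)/(1.6*k^2 + 3.04*k - 3.36)^2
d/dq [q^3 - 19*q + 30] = 3*q^2 - 19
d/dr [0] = 0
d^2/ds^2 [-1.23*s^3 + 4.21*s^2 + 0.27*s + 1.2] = 8.42 - 7.38*s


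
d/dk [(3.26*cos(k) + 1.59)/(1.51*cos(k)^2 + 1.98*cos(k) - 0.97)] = (4.9226*cos(k)^2 + 4.8018*cos(k) + 6.3104)*sin(k)/(2.2801*cos(k)^4 + 5.9796*cos(k)^3 + 0.991*cos(k)^2 - 3.8412*cos(k) + 0.9409)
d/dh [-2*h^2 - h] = -4*h - 1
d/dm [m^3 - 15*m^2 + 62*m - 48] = 3*m^2 - 30*m + 62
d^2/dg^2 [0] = 0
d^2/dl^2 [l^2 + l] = 2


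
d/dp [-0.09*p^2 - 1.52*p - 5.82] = -0.18*p - 1.52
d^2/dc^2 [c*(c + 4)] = 2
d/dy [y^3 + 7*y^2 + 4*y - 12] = 3*y^2 + 14*y + 4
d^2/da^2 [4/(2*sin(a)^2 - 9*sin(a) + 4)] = 4*(-16*sin(a)^4 + 54*sin(a)^3 - 25*sin(a)^2 - 144*sin(a) + 146)/(2*sin(a)^2 - 9*sin(a) + 4)^3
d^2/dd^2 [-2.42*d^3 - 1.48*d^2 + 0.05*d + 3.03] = -14.52*d - 2.96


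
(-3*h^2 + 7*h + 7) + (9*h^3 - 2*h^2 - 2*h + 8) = 9*h^3 - 5*h^2 + 5*h + 15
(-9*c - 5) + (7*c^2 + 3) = 7*c^2 - 9*c - 2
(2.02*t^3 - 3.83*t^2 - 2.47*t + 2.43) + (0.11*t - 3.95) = 2.02*t^3 - 3.83*t^2 - 2.36*t - 1.52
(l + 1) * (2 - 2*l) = 2 - 2*l^2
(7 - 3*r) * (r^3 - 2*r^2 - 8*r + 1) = -3*r^4 + 13*r^3 + 10*r^2 - 59*r + 7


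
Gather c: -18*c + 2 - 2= -18*c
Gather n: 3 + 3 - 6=0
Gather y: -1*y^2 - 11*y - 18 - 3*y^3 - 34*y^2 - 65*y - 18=-3*y^3 - 35*y^2 - 76*y - 36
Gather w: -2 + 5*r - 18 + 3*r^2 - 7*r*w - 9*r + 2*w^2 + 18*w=3*r^2 - 4*r + 2*w^2 + w*(18 - 7*r) - 20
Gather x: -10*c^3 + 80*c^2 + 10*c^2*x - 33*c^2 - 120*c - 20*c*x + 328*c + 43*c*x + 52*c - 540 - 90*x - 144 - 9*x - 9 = -10*c^3 + 47*c^2 + 260*c + x*(10*c^2 + 23*c - 99) - 693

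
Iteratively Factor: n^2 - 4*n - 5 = (n - 5)*(n + 1)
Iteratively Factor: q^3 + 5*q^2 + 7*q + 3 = (q + 3)*(q^2 + 2*q + 1) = (q + 1)*(q + 3)*(q + 1)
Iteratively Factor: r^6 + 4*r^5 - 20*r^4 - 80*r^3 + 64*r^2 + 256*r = (r - 4)*(r^5 + 8*r^4 + 12*r^3 - 32*r^2 - 64*r) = r*(r - 4)*(r^4 + 8*r^3 + 12*r^2 - 32*r - 64) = r*(r - 4)*(r + 2)*(r^3 + 6*r^2 - 32) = r*(r - 4)*(r - 2)*(r + 2)*(r^2 + 8*r + 16) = r*(r - 4)*(r - 2)*(r + 2)*(r + 4)*(r + 4)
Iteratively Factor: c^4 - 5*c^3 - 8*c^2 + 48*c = (c)*(c^3 - 5*c^2 - 8*c + 48) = c*(c - 4)*(c^2 - c - 12) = c*(c - 4)^2*(c + 3)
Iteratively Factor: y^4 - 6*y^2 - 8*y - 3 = (y + 1)*(y^3 - y^2 - 5*y - 3) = (y - 3)*(y + 1)*(y^2 + 2*y + 1) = (y - 3)*(y + 1)^2*(y + 1)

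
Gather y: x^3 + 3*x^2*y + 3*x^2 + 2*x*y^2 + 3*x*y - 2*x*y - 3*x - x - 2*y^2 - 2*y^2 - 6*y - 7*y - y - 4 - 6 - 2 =x^3 + 3*x^2 - 4*x + y^2*(2*x - 4) + y*(3*x^2 + x - 14) - 12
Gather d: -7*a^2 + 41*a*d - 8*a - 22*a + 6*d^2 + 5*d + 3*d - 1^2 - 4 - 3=-7*a^2 - 30*a + 6*d^2 + d*(41*a + 8) - 8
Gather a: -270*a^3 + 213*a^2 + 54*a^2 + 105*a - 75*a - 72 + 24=-270*a^3 + 267*a^2 + 30*a - 48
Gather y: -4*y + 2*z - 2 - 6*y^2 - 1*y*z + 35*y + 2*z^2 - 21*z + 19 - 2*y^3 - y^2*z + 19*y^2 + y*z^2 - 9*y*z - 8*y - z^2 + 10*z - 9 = -2*y^3 + y^2*(13 - z) + y*(z^2 - 10*z + 23) + z^2 - 9*z + 8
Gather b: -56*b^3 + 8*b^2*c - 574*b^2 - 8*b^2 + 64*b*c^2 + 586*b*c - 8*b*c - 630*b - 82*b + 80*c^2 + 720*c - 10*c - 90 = -56*b^3 + b^2*(8*c - 582) + b*(64*c^2 + 578*c - 712) + 80*c^2 + 710*c - 90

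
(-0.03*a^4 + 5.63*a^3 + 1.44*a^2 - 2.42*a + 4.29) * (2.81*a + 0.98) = -0.0843*a^5 + 15.7909*a^4 + 9.5638*a^3 - 5.389*a^2 + 9.6833*a + 4.2042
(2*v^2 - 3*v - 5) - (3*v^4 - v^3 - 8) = -3*v^4 + v^3 + 2*v^2 - 3*v + 3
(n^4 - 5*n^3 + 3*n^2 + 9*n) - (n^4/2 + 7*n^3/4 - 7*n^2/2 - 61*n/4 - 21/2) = n^4/2 - 27*n^3/4 + 13*n^2/2 + 97*n/4 + 21/2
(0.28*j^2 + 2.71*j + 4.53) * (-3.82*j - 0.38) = -1.0696*j^3 - 10.4586*j^2 - 18.3344*j - 1.7214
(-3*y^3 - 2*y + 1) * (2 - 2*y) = 6*y^4 - 6*y^3 + 4*y^2 - 6*y + 2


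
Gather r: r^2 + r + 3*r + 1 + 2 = r^2 + 4*r + 3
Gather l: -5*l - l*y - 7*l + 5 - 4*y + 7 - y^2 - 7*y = l*(-y - 12) - y^2 - 11*y + 12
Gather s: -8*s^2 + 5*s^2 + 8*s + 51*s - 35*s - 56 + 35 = -3*s^2 + 24*s - 21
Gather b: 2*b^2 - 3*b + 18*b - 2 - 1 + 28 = 2*b^2 + 15*b + 25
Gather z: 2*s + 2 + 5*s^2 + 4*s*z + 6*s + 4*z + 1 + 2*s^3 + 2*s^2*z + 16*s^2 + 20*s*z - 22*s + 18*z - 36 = 2*s^3 + 21*s^2 - 14*s + z*(2*s^2 + 24*s + 22) - 33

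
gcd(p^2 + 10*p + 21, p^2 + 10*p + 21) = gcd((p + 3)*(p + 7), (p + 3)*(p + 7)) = p^2 + 10*p + 21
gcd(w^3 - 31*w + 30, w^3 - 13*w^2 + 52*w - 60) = w - 5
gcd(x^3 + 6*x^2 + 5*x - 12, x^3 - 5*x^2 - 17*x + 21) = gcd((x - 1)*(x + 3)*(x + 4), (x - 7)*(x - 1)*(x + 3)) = x^2 + 2*x - 3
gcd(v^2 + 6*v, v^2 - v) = v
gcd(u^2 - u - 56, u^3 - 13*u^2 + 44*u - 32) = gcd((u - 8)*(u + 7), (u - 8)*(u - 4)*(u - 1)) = u - 8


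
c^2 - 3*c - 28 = (c - 7)*(c + 4)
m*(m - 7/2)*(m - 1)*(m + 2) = m^4 - 5*m^3/2 - 11*m^2/2 + 7*m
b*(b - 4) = b^2 - 4*b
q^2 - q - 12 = (q - 4)*(q + 3)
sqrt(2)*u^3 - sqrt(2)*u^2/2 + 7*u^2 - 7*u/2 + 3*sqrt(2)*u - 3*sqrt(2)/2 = (u - 1/2)*(u + 3*sqrt(2))*(sqrt(2)*u + 1)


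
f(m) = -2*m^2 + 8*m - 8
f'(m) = 8 - 4*m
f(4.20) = -9.68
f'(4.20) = -8.80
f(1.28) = -1.04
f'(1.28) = 2.88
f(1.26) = -1.10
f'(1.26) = 2.96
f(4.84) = -16.13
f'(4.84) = -11.36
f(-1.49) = -24.36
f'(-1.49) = 13.96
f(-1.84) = -29.49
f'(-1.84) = 15.36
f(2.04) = -0.00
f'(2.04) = -0.16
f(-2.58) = -41.95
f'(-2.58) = 18.32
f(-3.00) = -50.00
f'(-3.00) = 20.00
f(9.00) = -98.00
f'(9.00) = -28.00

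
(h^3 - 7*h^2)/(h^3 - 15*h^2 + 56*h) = h/(h - 8)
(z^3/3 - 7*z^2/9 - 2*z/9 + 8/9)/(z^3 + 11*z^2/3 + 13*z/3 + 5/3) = (3*z^2 - 10*z + 8)/(3*(3*z^2 + 8*z + 5))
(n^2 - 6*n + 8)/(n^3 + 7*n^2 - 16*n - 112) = (n - 2)/(n^2 + 11*n + 28)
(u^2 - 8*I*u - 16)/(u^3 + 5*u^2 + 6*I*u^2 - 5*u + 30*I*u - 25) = (u^2 - 8*I*u - 16)/(u^3 + u^2*(5 + 6*I) + u*(-5 + 30*I) - 25)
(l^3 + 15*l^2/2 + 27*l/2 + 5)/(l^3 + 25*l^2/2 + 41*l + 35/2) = (l + 2)/(l + 7)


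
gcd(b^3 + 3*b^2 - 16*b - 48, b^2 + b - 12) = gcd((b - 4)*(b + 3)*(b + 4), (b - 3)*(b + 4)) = b + 4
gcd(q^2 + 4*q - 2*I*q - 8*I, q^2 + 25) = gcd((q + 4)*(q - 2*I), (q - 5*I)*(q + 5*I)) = 1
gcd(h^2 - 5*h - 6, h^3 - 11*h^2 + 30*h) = h - 6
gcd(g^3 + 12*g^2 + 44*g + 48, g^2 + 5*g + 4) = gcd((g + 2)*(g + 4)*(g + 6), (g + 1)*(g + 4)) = g + 4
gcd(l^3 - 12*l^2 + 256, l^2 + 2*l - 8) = l + 4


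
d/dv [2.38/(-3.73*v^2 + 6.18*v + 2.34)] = (17.7548*v - 14.7084)/(-3.73*v^2 + 6.18*v + 2.34)^2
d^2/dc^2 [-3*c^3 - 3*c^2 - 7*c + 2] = -18*c - 6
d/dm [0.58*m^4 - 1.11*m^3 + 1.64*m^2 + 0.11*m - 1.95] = 2.32*m^3 - 3.33*m^2 + 3.28*m + 0.11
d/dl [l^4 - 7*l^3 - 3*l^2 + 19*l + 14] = 4*l^3 - 21*l^2 - 6*l + 19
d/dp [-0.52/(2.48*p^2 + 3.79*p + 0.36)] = (2.5792*p + 1.9708)/(2.48*p^2 + 3.79*p + 0.36)^2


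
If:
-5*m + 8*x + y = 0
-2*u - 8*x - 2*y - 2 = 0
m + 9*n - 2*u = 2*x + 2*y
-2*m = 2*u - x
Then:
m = -7*y/29 - 16/29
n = 55*y/261 + 2/29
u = 3*y/29 + 11/29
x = -8*y/29 - 10/29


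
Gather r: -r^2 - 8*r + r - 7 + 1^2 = -r^2 - 7*r - 6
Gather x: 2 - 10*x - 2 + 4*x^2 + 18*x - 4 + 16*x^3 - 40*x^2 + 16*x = 16*x^3 - 36*x^2 + 24*x - 4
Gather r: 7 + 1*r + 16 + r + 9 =2*r + 32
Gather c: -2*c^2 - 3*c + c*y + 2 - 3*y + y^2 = -2*c^2 + c*(y - 3) + y^2 - 3*y + 2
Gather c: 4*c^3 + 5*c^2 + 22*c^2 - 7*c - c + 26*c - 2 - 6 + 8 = 4*c^3 + 27*c^2 + 18*c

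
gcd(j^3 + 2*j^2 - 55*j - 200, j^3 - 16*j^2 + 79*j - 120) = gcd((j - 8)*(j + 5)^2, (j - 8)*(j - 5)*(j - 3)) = j - 8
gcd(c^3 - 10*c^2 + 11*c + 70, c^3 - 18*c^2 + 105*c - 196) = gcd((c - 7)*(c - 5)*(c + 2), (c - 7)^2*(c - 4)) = c - 7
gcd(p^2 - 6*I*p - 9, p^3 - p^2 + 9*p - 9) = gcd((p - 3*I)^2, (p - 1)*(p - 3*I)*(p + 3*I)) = p - 3*I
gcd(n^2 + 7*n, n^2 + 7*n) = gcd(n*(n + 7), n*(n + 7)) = n^2 + 7*n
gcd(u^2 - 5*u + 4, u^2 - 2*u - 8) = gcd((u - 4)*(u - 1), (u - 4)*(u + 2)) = u - 4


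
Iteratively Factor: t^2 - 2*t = (t - 2)*(t)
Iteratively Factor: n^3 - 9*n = (n + 3)*(n^2 - 3*n) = n*(n + 3)*(n - 3)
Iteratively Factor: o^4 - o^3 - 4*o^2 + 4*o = (o - 1)*(o^3 - 4*o) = o*(o - 1)*(o^2 - 4) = o*(o - 2)*(o - 1)*(o + 2)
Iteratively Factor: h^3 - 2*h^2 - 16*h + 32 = (h - 4)*(h^2 + 2*h - 8) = (h - 4)*(h - 2)*(h + 4)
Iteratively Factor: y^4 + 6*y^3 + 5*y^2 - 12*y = (y - 1)*(y^3 + 7*y^2 + 12*y) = (y - 1)*(y + 3)*(y^2 + 4*y) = y*(y - 1)*(y + 3)*(y + 4)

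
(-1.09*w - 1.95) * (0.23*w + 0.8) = -0.2507*w^2 - 1.3205*w - 1.56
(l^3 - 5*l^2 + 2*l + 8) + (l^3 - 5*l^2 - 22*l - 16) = 2*l^3 - 10*l^2 - 20*l - 8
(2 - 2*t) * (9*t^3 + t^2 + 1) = -18*t^4 + 16*t^3 + 2*t^2 - 2*t + 2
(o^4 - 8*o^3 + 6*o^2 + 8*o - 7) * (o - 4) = o^5 - 12*o^4 + 38*o^3 - 16*o^2 - 39*o + 28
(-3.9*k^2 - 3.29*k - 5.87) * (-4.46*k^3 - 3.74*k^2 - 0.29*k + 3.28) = 17.394*k^5 + 29.2594*k^4 + 39.6158*k^3 + 10.1159*k^2 - 9.0889*k - 19.2536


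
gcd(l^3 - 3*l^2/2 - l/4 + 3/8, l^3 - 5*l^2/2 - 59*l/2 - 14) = l + 1/2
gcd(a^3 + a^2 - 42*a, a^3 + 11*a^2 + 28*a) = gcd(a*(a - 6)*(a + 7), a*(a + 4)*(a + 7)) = a^2 + 7*a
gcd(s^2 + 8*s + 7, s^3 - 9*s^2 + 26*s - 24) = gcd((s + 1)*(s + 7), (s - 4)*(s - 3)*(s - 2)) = 1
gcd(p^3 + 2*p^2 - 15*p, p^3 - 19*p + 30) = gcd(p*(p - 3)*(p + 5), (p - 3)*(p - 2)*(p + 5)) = p^2 + 2*p - 15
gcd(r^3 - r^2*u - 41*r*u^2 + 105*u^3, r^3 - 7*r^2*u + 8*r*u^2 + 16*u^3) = 1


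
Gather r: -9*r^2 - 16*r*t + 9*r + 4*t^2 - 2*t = -9*r^2 + r*(9 - 16*t) + 4*t^2 - 2*t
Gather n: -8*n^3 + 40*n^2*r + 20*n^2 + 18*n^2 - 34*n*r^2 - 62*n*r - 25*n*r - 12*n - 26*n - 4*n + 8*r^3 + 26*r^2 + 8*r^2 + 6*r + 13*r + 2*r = -8*n^3 + n^2*(40*r + 38) + n*(-34*r^2 - 87*r - 42) + 8*r^3 + 34*r^2 + 21*r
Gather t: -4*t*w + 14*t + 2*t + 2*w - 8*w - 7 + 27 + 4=t*(16 - 4*w) - 6*w + 24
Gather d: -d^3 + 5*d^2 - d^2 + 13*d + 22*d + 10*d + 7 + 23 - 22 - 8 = -d^3 + 4*d^2 + 45*d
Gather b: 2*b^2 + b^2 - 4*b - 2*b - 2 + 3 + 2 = 3*b^2 - 6*b + 3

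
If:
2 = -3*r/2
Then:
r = -4/3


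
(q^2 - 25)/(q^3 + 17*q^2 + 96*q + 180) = (q - 5)/(q^2 + 12*q + 36)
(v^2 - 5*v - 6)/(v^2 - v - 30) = (v + 1)/(v + 5)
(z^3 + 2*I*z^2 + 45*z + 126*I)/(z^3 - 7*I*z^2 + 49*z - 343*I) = (z^2 + 9*I*z - 18)/(z^2 + 49)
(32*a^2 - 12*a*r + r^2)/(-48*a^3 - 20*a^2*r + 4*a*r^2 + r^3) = (-8*a + r)/(12*a^2 + 8*a*r + r^2)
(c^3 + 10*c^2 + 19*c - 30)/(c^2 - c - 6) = (-c^3 - 10*c^2 - 19*c + 30)/(-c^2 + c + 6)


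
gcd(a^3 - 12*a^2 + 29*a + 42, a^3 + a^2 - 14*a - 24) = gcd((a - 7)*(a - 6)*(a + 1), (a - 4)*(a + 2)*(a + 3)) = 1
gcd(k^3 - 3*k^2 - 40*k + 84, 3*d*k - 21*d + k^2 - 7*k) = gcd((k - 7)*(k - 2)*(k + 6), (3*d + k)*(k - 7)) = k - 7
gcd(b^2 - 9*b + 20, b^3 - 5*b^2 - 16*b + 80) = b^2 - 9*b + 20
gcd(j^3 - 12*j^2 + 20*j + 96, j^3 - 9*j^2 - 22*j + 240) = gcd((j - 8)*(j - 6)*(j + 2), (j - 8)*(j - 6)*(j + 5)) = j^2 - 14*j + 48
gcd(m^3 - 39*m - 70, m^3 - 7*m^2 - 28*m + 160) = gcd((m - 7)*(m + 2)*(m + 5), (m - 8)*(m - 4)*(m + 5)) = m + 5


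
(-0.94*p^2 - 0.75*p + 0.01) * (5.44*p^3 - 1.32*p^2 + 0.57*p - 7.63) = -5.1136*p^5 - 2.8392*p^4 + 0.5086*p^3 + 6.7315*p^2 + 5.7282*p - 0.0763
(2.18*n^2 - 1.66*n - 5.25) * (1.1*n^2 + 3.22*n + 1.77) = 2.398*n^4 + 5.1936*n^3 - 7.2616*n^2 - 19.8432*n - 9.2925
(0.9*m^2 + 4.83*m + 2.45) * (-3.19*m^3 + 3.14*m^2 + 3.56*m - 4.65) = -2.871*m^5 - 12.5817*m^4 + 10.5547*m^3 + 20.7028*m^2 - 13.7375*m - 11.3925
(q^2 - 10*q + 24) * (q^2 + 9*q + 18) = q^4 - q^3 - 48*q^2 + 36*q + 432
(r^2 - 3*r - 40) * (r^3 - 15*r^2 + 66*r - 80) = r^5 - 18*r^4 + 71*r^3 + 322*r^2 - 2400*r + 3200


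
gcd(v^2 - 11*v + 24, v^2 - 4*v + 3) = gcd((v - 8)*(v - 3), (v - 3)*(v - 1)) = v - 3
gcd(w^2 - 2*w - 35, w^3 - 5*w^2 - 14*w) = w - 7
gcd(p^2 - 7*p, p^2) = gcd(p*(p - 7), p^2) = p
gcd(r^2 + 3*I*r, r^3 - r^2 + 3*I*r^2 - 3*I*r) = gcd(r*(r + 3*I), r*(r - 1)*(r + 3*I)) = r^2 + 3*I*r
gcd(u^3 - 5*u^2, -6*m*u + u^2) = u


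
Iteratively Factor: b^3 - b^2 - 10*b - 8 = (b + 1)*(b^2 - 2*b - 8) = (b + 1)*(b + 2)*(b - 4)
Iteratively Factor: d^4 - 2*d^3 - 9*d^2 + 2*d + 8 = (d + 2)*(d^3 - 4*d^2 - d + 4) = (d + 1)*(d + 2)*(d^2 - 5*d + 4) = (d - 4)*(d + 1)*(d + 2)*(d - 1)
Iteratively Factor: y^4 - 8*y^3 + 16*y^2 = (y - 4)*(y^3 - 4*y^2) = (y - 4)^2*(y^2) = y*(y - 4)^2*(y)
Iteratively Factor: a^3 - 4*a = (a - 2)*(a^2 + 2*a) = (a - 2)*(a + 2)*(a)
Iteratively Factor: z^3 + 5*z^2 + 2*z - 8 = (z + 4)*(z^2 + z - 2) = (z + 2)*(z + 4)*(z - 1)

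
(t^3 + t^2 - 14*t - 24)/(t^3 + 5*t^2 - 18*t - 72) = (t + 2)/(t + 6)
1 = 1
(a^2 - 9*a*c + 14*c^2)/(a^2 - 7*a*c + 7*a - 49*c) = (a - 2*c)/(a + 7)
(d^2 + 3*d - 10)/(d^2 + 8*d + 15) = (d - 2)/(d + 3)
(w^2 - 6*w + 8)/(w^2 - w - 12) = (w - 2)/(w + 3)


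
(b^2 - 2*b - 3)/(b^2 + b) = (b - 3)/b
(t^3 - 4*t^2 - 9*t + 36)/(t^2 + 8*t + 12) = (t^3 - 4*t^2 - 9*t + 36)/(t^2 + 8*t + 12)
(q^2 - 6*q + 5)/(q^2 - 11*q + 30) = (q - 1)/(q - 6)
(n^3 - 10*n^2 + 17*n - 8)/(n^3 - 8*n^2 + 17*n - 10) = (n^2 - 9*n + 8)/(n^2 - 7*n + 10)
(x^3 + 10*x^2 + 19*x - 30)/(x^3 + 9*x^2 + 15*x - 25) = (x + 6)/(x + 5)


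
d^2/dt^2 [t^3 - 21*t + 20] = 6*t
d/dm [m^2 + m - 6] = 2*m + 1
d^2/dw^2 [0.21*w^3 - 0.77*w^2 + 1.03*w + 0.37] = 1.26*w - 1.54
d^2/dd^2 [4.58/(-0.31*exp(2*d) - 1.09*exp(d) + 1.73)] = (-4.58*(0.62*exp(d) + 1.09)*(1.24*exp(d) + 2.18)*exp(d) + (5.6792*exp(d) + 4.9922)*(0.31*exp(2*d) + 1.09*exp(d) - 1.73))*exp(d)/(0.31*exp(2*d) + 1.09*exp(d) - 1.73)^3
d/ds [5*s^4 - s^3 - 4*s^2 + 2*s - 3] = 20*s^3 - 3*s^2 - 8*s + 2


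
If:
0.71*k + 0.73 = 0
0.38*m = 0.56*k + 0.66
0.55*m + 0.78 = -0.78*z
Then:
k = -1.03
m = 0.22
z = -1.16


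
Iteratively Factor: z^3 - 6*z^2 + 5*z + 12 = (z + 1)*(z^2 - 7*z + 12) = (z - 3)*(z + 1)*(z - 4)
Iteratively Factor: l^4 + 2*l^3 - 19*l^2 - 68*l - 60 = (l + 2)*(l^3 - 19*l - 30) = (l + 2)*(l + 3)*(l^2 - 3*l - 10) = (l - 5)*(l + 2)*(l + 3)*(l + 2)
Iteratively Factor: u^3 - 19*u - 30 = (u + 2)*(u^2 - 2*u - 15) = (u - 5)*(u + 2)*(u + 3)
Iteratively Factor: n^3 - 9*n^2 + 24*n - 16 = (n - 1)*(n^2 - 8*n + 16) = (n - 4)*(n - 1)*(n - 4)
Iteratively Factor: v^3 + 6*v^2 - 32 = (v + 4)*(v^2 + 2*v - 8) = (v + 4)^2*(v - 2)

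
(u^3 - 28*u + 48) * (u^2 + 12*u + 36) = u^5 + 12*u^4 + 8*u^3 - 288*u^2 - 432*u + 1728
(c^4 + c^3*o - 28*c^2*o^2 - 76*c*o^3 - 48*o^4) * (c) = c^5 + c^4*o - 28*c^3*o^2 - 76*c^2*o^3 - 48*c*o^4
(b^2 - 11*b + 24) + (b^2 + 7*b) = 2*b^2 - 4*b + 24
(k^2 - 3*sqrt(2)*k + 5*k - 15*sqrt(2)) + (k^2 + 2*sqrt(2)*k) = 2*k^2 - sqrt(2)*k + 5*k - 15*sqrt(2)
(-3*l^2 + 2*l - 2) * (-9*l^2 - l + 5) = 27*l^4 - 15*l^3 + l^2 + 12*l - 10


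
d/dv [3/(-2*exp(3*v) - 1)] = 18*exp(3*v)/(2*exp(3*v) + 1)^2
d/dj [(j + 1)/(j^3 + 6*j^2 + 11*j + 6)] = (-2*j - 5)/(j^4 + 10*j^3 + 37*j^2 + 60*j + 36)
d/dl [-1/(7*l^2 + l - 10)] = (14*l + 1)/(7*l^2 + l - 10)^2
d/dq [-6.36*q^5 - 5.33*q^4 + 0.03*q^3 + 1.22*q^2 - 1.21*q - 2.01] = -31.8*q^4 - 21.32*q^3 + 0.09*q^2 + 2.44*q - 1.21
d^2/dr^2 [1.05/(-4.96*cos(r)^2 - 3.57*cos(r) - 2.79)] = (103.32672*(1 - cos(r)^2)^2 + 55.77768*cos(r)^3 + 6.92422500000001*cos(r)^2 - 122.013675*cos(r) - 101.03037)/(4.96*cos(r)^2 + 3.57*cos(r) + 2.79)^3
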